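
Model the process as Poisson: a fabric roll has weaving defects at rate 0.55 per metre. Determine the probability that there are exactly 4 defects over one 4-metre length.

Over the interval, μ = 0.55 × 4 = 2.2 (a 4-metre length = 4 metres).
P(N = 4) = e^(−μ) μ^4/4! = e^(−2.2) · 2.2^4/24 ≈ 0.1082.

0.1082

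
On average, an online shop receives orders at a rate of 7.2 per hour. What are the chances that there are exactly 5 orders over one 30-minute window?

0.1377

Over the interval, μ = 7.2 × 0.5 = 3.6 (a 30-minute window = 0.5 hours).
P(N = 5) = e^(−μ) μ^5/5! = e^(−3.6) · 3.6^5/120 ≈ 0.1377.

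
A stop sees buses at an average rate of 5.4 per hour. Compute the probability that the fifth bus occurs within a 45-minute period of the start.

0.3809

Over the interval, μ = 5.4 × 0.75 = 4.05 (a 45-minute period = 0.75 hours).
The fifth arrival falls in the interval iff at least 5 events occur there: P(S_5 ≤ t) = P(N ≥ 5) = 1 − P(N ≤ 4) ≈ 0.3809.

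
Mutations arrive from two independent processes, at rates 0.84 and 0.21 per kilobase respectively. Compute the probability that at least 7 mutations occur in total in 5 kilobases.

Independent Poisson processes superpose: combined rate λ = 0.84 + 0.21 = 1.05 per kilobase.
Over the interval, μ = 1.05 × 5 = 5.25 (5 kilobases).
P(N ≥ 7) = 1 − P(N ≤ 6) ≈ 0.2752.

0.2752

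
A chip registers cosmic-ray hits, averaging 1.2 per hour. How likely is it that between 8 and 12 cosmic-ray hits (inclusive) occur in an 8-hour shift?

0.5694

Over the interval, μ = 1.2 × 8 = 9.6 (an 8-hour shift = 8 hours).
P(8 ≤ N ≤ 12) = Σ_{j=8}^{12} e^(−9.6) · 9.6^j/j! ≈ 0.5694.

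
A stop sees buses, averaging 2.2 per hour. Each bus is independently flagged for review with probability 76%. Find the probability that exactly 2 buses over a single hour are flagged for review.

0.2626

Thinning: the buses that are flagged for review themselves form a Poisson process with rate 0.76 × 2.2 = 1.672 per hour.
So μ = 1.672.
P(N = 2) = e^(−1.672) · 1.672^2/2! ≈ 0.2626.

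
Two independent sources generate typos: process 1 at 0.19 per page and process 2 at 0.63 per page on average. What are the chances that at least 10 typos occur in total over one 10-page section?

0.3085

Independent Poisson processes superpose: combined rate λ = 0.19 + 0.63 = 0.82 per page.
Over the interval, μ = 0.82 × 10 = 8.2 (a 10-page section = 10 pages).
P(N ≥ 10) = 1 − P(N ≤ 9) ≈ 0.3085.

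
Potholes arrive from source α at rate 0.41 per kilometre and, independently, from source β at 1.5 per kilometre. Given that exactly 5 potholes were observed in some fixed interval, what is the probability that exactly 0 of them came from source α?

Given the total, each event is independently from source α with probability p = λ_α/(λ_α+λ_β) = 0.41/1.91 ≈ 0.2147.
So K ~ Binomial(5, 0.41/1.91): P(K = 0) = C(5,0) · (0.41/1.91)^0 · (1.5/1.91)^5 ≈ 0.2987.

0.2987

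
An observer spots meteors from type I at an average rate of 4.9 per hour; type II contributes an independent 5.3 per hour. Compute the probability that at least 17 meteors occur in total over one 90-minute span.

0.3649

Independent Poisson processes superpose: combined rate λ = 4.9 + 5.3 = 10.2 per hour.
Over the interval, μ = 10.2 × 1.5 = 15.3 (a 90-minute span = 1.5 hours).
P(N ≥ 17) = 1 − P(N ≤ 16) ≈ 0.3649.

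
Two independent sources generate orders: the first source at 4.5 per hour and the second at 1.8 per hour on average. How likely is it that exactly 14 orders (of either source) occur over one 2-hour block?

0.0983

Independent Poisson processes superpose: combined rate λ = 4.5 + 1.8 = 6.3 per hour.
Over the interval, μ = 6.3 × 2 = 12.6 (a 2-hour block = 2 hours).
P(N = 14) = e^(−12.6) · 12.6^14/14! ≈ 0.0983.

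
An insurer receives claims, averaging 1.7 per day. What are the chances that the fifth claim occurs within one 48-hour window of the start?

Over the interval, μ = 1.7 × 2 = 3.4 (a 48-hour window = 2 days).
The fifth arrival falls in the interval iff at least 5 events occur there: P(S_5 ≤ t) = P(N ≥ 5) = 1 − P(N ≤ 4) ≈ 0.2558.

0.2558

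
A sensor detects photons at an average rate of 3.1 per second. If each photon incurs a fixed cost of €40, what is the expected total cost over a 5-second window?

E[N] = 3.1 × 5 = 15.5 (a 5-second window = 5 seconds); E[cost] = 15.5 × €40 = €620.

€620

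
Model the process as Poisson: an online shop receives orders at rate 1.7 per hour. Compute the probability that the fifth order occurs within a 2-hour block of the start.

Over the interval, μ = 1.7 × 2 = 3.4 (a 2-hour block = 2 hours).
The fifth arrival falls in the interval iff at least 5 events occur there: P(S_5 ≤ t) = P(N ≥ 5) = 1 − P(N ≤ 4) ≈ 0.2558.

0.2558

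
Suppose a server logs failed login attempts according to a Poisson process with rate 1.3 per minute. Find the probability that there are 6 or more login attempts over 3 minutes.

0.1994

Over the interval, μ = 1.3 × 3 = 3.9 (3 minutes).
P(N ≥ 6) = 1 − P(N ≤ 5) = 1 − Σ_{j=0}^{5} e^(−μ) μ^j/j! ≈ 0.1994.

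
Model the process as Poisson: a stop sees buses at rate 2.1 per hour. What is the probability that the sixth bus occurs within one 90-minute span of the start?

0.0998

Over the interval, μ = 2.1 × 1.5 = 3.15 (a 90-minute span = 1.5 hours).
The sixth arrival falls in the interval iff at least 6 events occur there: P(S_6 ≤ t) = P(N ≥ 6) = 1 − P(N ≤ 5) ≈ 0.0998.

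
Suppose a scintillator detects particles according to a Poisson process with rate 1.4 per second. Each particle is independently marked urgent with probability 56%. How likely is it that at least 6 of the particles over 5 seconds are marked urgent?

0.2025

Thinning: the particles that are marked urgent themselves form a Poisson process with rate 0.56 × 1.4 = 0.784 per second.
Over the interval, μ = 0.784 × 5 = 3.92 (5 seconds).
P(N ≥ 6) = 1 − P(N ≤ 5) ≈ 0.2025.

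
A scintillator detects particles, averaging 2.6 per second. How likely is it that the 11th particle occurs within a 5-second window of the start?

0.7483

Over the interval, μ = 2.6 × 5 = 13 (a 5-second window = 5 seconds).
The 11th arrival falls in the interval iff at least 11 events occur there: P(S_11 ≤ t) = P(N ≥ 11) = 1 − P(N ≤ 10) ≈ 0.7483.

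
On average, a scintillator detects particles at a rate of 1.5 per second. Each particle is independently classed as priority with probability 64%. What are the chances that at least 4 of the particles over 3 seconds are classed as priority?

0.3259

Thinning: the particles that are classed as priority themselves form a Poisson process with rate 0.64 × 1.5 = 0.96 per second.
Over the interval, μ = 0.96 × 3 = 2.88 (3 seconds).
P(N ≥ 4) = 1 − P(N ≤ 3) ≈ 0.3259.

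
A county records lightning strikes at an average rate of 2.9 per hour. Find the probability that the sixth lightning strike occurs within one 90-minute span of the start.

Over the interval, μ = 2.9 × 1.5 = 4.35 (a 90-minute span = 1.5 hours).
The sixth arrival falls in the interval iff at least 6 events occur there: P(S_6 ≤ t) = P(N ≥ 6) = 1 − P(N ≤ 5) ≈ 0.2717.

0.2717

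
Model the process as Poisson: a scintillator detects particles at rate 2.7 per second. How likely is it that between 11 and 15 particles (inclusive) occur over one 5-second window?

Over the interval, μ = 2.7 × 5 = 13.5 (a 5-second window = 5 seconds).
P(11 ≤ N ≤ 15) = Σ_{j=11}^{15} e^(−13.5) · 13.5^j/j! ≈ 0.5066.

0.5066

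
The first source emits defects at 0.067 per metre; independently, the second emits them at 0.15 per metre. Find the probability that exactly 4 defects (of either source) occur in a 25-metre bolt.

Independent Poisson processes superpose: combined rate λ = 0.067 + 0.15 = 0.217 per metre.
Over the interval, μ = 0.217 × 25 = 5.425 (a 25-metre bolt = 25 metres).
P(N = 4) = e^(−5.425) · 5.425^4/4! ≈ 0.1590.

0.1590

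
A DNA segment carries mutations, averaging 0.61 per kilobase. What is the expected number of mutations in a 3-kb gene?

1.83

E[N] = λt = 0.61 × 3 = 1.83 (a 3-kb gene = 3 kilobases).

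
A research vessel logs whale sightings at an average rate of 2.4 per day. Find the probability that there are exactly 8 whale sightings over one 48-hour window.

0.0575

Over the interval, μ = 2.4 × 2 = 4.8 (a 48-hour window = 2 days).
P(N = 8) = e^(−μ) μ^8/8! = e^(−4.8) · 4.8^8/40320 ≈ 0.0575.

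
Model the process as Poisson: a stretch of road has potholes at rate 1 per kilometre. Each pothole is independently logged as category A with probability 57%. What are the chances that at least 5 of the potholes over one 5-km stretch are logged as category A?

Thinning: the potholes that are logged as category A themselves form a Poisson process with rate 0.57 × 1 = 0.57 per kilometre.
Over the interval, μ = 0.57 × 5 = 2.85 (a 5-km stretch = 5 kilometres).
P(N ≥ 5) = 1 − P(N ≤ 4) ≈ 0.1602.

0.1602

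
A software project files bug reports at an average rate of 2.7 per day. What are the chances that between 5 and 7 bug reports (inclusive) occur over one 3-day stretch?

Over the interval, μ = 2.7 × 3 = 8.1 (a 3-day stretch = 3 days).
P(5 ≤ N ≤ 7) = Σ_{j=5}^{7} e^(−8.1) · 8.1^j/j! ≈ 0.3450.

0.3450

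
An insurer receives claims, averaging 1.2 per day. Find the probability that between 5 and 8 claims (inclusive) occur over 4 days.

Over the interval, μ = 1.2 × 4 = 4.8 (4 days).
P(5 ≤ N ≤ 8) = Σ_{j=5}^{8} e^(−4.8) · 4.8^j/j! ≈ 0.4679.

0.4679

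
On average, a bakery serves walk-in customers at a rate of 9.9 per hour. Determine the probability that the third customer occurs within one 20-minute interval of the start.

0.6406

Over the interval, μ = 9.9 × 1/3 = 3.3 (a 20-minute interval = 1/3 hours).
The third arrival falls in the interval iff at least 3 events occur there: P(S_3 ≤ t) = P(N ≥ 3) = 1 − P(N ≤ 2) ≈ 0.6406.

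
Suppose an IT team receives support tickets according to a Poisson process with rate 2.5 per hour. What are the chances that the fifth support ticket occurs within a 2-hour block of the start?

0.5595

Over the interval, μ = 2.5 × 2 = 5 (a 2-hour block = 2 hours).
The fifth arrival falls in the interval iff at least 5 events occur there: P(S_5 ≤ t) = P(N ≥ 5) = 1 − P(N ≤ 4) ≈ 0.5595.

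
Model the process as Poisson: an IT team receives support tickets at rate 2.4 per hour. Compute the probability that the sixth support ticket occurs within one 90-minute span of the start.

0.1559

Over the interval, μ = 2.4 × 1.5 = 3.6 (a 90-minute span = 1.5 hours).
The sixth arrival falls in the interval iff at least 6 events occur there: P(S_6 ≤ t) = P(N ≥ 6) = 1 − P(N ≤ 5) ≈ 0.1559.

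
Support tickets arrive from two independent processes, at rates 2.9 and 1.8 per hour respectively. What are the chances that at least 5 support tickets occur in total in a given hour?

0.5054

Independent Poisson processes superpose: combined rate λ = 2.9 + 1.8 = 4.7 per hour.
So μ = 4.7.
P(N ≥ 5) = 1 − P(N ≤ 4) ≈ 0.5054.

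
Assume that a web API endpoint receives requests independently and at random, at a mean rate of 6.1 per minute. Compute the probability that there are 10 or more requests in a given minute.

0.0910

With mean μ = 6.1 per minute,
P(N ≥ 10) = 1 − P(N ≤ 9) = 1 − Σ_{j=0}^{9} e^(−μ) μ^j/j! ≈ 0.0910.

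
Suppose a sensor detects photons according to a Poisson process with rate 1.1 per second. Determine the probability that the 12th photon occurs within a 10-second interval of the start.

Over the interval, μ = 1.1 × 10 = 11 (a 10-second interval = 10 seconds).
The 12th arrival falls in the interval iff at least 12 events occur there: P(S_12 ≤ t) = P(N ≥ 12) = 1 − P(N ≤ 11) ≈ 0.4207.

0.4207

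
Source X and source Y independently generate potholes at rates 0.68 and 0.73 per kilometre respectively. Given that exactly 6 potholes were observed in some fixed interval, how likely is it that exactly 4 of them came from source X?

Given the total, each event is independently from source X with probability p = λ_X/(λ_X+λ_Y) = 0.68/1.41 ≈ 0.4823.
So K ~ Binomial(6, 0.68/1.41): P(K = 4) = C(6,4) · (0.68/1.41)^4 · (0.73/1.41)^2 ≈ 0.2175.

0.2175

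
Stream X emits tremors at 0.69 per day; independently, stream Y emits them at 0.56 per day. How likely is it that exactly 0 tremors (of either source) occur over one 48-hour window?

Independent Poisson processes superpose: combined rate λ = 0.69 + 0.56 = 1.25 per day.
Over the interval, μ = 1.25 × 2 = 2.5 (a 48-hour window = 2 days).
P(N = 0) = e^(−2.5) · 2.5^0/0! ≈ 0.0821.

0.0821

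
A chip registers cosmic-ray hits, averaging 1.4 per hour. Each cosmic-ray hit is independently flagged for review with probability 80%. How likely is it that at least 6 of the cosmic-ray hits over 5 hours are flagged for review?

Thinning: the cosmic-ray hits that are flagged for review themselves form a Poisson process with rate 0.8 × 1.4 = 1.12 per hour.
Over the interval, μ = 1.12 × 5 = 5.6 (5 hours).
P(N ≥ 6) = 1 − P(N ≤ 5) ≈ 0.4881.

0.4881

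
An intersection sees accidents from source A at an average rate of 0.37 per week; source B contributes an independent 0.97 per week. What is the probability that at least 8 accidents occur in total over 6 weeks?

Independent Poisson processes superpose: combined rate λ = 0.37 + 0.97 = 1.34 per week.
Over the interval, μ = 1.34 × 6 = 8.04 (6 weeks).
P(N ≥ 8) = 1 − P(N ≤ 7) ≈ 0.5526.

0.5526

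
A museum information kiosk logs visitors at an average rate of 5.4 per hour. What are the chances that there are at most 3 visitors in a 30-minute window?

Over the interval, μ = 5.4 × 0.5 = 2.7 (a 30-minute window = 0.5 hours).
P(N ≤ 3) = Σ_{j=0}^{3} e^(−μ) μ^j/j! ≈ 0.7141.

0.7141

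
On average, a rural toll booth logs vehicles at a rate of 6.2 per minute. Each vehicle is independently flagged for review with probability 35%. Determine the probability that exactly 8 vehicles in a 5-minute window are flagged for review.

Thinning: the vehicles that are flagged for review themselves form a Poisson process with rate 0.35 × 6.2 = 2.17 per minute.
Over the interval, μ = 2.17 × 5 = 10.85 (a 5-minute window = 5 minutes).
P(N = 8) = e^(−10.85) · 10.85^8/8! ≈ 0.0924.

0.0924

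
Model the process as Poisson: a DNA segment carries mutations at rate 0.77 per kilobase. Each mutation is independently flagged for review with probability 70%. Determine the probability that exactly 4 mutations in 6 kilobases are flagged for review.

0.1796

Thinning: the mutations that are flagged for review themselves form a Poisson process with rate 0.7 × 0.77 = 0.539 per kilobase.
Over the interval, μ = 0.539 × 6 = 3.234 (6 kilobases).
P(N = 4) = e^(−3.234) · 3.234^4/4! ≈ 0.1796.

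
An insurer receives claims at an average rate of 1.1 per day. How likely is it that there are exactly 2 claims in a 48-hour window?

Over the interval, μ = 1.1 × 2 = 2.2 (a 48-hour window = 2 days).
P(N = 2) = e^(−μ) μ^2/2! = e^(−2.2) · 2.2^2/2 ≈ 0.2681.

0.2681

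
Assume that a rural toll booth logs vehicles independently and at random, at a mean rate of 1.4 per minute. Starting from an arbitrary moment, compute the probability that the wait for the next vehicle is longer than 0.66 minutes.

The wait for the next event is exponential with rate λ = 1.4 per minute.
P(T > 0.66) = e^(−λt) = e^(−1.4 × 0.66) = e^(−0.924) ≈ 0.3969.

0.3969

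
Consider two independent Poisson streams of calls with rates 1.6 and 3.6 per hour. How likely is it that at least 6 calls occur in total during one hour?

Independent Poisson processes superpose: combined rate λ = 1.6 + 3.6 = 5.2 per hour.
So μ = 5.2.
P(N ≥ 6) = 1 − P(N ≤ 5) ≈ 0.4191.

0.4191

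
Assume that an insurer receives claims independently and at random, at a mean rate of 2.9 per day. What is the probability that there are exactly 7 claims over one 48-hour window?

Over the interval, μ = 2.9 × 2 = 5.8 (a 48-hour window = 2 days).
P(N = 7) = e^(−μ) μ^7/7! = e^(−5.8) · 5.8^7/5040 ≈ 0.1326.

0.1326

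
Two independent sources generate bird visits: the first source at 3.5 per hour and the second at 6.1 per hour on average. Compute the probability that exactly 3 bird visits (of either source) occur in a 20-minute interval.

Independent Poisson processes superpose: combined rate λ = 3.5 + 6.1 = 9.6 per hour.
Over the interval, μ = 9.6 × 1/3 = 3.2 (a 20-minute interval = 1/3 hours).
P(N = 3) = e^(−3.2) · 3.2^3/3! ≈ 0.2226.

0.2226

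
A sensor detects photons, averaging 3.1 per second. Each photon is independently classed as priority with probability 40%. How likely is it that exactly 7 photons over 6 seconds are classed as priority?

Thinning: the photons that are classed as priority themselves form a Poisson process with rate 0.4 × 3.1 = 1.24 per second.
Over the interval, μ = 1.24 × 6 = 7.44 (6 seconds).
P(N = 7) = e^(−7.44) · 7.44^7/7! ≈ 0.1470.

0.1470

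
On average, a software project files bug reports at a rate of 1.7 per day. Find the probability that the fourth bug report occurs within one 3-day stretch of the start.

0.7487

Over the interval, μ = 1.7 × 3 = 5.1 (a 3-day stretch = 3 days).
The fourth arrival falls in the interval iff at least 4 events occur there: P(S_4 ≤ t) = P(N ≥ 4) = 1 − P(N ≤ 3) ≈ 0.7487.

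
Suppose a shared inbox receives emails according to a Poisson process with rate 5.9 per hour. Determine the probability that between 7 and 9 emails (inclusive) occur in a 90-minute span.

Over the interval, μ = 5.9 × 1.5 = 8.85 (a 90-minute span = 1.5 hours).
P(7 ≤ N ≤ 9) = Σ_{j=7}^{9} e^(−8.85) · 8.85^j/j! ≈ 0.3864.

0.3864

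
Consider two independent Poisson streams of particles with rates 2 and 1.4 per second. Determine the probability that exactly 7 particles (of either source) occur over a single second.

0.0348

Independent Poisson processes superpose: combined rate λ = 2 + 1.4 = 3.4 per second.
So μ = 3.4.
P(N = 7) = e^(−3.4) · 3.4^7/7! ≈ 0.0348.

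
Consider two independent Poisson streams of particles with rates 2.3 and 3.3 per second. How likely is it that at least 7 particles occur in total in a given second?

Independent Poisson processes superpose: combined rate λ = 2.3 + 3.3 = 5.6 per second.
So μ = 5.6.
P(N ≥ 7) = 1 − P(N ≤ 6) ≈ 0.3297.

0.3297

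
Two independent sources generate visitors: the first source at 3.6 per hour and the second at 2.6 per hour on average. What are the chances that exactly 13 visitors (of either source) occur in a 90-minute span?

0.0572

Independent Poisson processes superpose: combined rate λ = 3.6 + 2.6 = 6.2 per hour.
Over the interval, μ = 6.2 × 1.5 = 9.3 (a 90-minute span = 1.5 hours).
P(N = 13) = e^(−9.3) · 9.3^13/13! ≈ 0.0572.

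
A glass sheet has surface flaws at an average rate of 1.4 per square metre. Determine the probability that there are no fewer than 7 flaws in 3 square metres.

0.1325

Over the interval, μ = 1.4 × 3 = 4.2 (3 square metres).
P(N ≥ 7) = 1 − P(N ≤ 6) = 1 − Σ_{j=0}^{6} e^(−μ) μ^j/j! ≈ 0.1325.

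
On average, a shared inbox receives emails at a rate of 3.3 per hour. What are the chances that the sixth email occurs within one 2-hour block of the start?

Over the interval, μ = 3.3 × 2 = 6.6 (a 2-hour block = 2 hours).
The sixth arrival falls in the interval iff at least 6 events occur there: P(S_6 ≤ t) = P(N ≥ 6) = 1 − P(N ≤ 5) ≈ 0.6453.

0.6453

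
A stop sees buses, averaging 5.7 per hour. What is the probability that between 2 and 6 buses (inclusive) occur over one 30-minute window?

Over the interval, μ = 5.7 × 0.5 = 2.85 (a 30-minute window = 0.5 hours).
P(2 ≤ N ≤ 6) = Σ_{j=2}^{6} e^(−2.85) · 2.85^j/j! ≈ 0.7508.

0.7508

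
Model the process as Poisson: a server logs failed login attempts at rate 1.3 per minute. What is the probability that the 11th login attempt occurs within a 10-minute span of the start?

0.7483

Over the interval, μ = 1.3 × 10 = 13 (a 10-minute span = 10 minutes).
The 11th arrival falls in the interval iff at least 11 events occur there: P(S_11 ≤ t) = P(N ≥ 11) = 1 − P(N ≤ 10) ≈ 0.7483.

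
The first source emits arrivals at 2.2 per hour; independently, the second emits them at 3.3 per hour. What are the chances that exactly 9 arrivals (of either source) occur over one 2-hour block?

Independent Poisson processes superpose: combined rate λ = 2.2 + 3.3 = 5.5 per hour.
Over the interval, μ = 5.5 × 2 = 11 (a 2-hour block = 2 hours).
P(N = 9) = e^(−11) · 11^9/9! ≈ 0.1085.

0.1085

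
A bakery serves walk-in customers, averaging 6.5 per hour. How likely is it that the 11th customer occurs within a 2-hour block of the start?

0.7483

Over the interval, μ = 6.5 × 2 = 13 (a 2-hour block = 2 hours).
The 11th arrival falls in the interval iff at least 11 events occur there: P(S_11 ≤ t) = P(N ≥ 11) = 1 − P(N ≤ 10) ≈ 0.7483.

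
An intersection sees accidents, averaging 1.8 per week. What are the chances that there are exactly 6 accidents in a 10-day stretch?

Over the interval, μ = 1.8 × 10/7 ≈ 2.57143 (a 10-day stretch = 10/7 weeks).
P(N = 6) = e^(−μ) μ^6/6! = e^(−2.57143) · 2.57143^6/720 ≈ 0.0307.

0.0307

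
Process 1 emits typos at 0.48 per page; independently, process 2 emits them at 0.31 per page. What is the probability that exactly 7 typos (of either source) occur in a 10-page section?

Independent Poisson processes superpose: combined rate λ = 0.48 + 0.31 = 0.79 per page.
Over the interval, μ = 0.79 × 10 = 7.9 (a 10-page section = 10 pages).
P(N = 7) = e^(−7.9) · 7.9^7/7! ≈ 0.1413.

0.1413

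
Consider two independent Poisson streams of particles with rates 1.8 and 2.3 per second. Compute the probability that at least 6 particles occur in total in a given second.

0.2307

Independent Poisson processes superpose: combined rate λ = 1.8 + 2.3 = 4.1 per second.
So μ = 4.1.
P(N ≥ 6) = 1 − P(N ≤ 5) ≈ 0.2307.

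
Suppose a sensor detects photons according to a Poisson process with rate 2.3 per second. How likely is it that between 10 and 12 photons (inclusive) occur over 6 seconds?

Over the interval, μ = 2.3 × 6 = 13.8 (6 seconds).
P(10 ≤ N ≤ 12) = Σ_{j=10}^{12} e^(−13.8) · 13.8^j/j! ≈ 0.2592.

0.2592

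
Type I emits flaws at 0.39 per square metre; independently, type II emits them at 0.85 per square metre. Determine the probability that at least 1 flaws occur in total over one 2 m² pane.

Independent Poisson processes superpose: combined rate λ = 0.39 + 0.85 = 1.24 per square metre.
Over the interval, μ = 1.24 × 2 = 2.48 (a 2 m² pane = 2 square metres).
P(N ≥ 1) = 1 − P(N ≤ 0) ≈ 0.9163.

0.9163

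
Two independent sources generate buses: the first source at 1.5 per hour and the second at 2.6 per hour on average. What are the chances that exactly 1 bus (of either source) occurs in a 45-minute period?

0.1420

Independent Poisson processes superpose: combined rate λ = 1.5 + 2.6 = 4.1 per hour.
Over the interval, μ = 4.1 × 0.75 = 3.075 (a 45-minute period = 0.75 hours).
P(N = 1) = e^(−3.075) · 3.075^1/1! ≈ 0.1420.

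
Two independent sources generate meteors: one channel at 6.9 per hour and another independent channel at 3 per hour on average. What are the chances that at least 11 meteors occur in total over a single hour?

0.4045

Independent Poisson processes superpose: combined rate λ = 6.9 + 3 = 9.9 per hour.
So μ = 9.9.
P(N ≥ 11) = 1 − P(N ≤ 10) ≈ 0.4045.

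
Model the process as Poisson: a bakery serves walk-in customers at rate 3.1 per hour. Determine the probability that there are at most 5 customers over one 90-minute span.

0.6771

Over the interval, μ = 3.1 × 1.5 = 4.65 (a 90-minute span = 1.5 hours).
P(N ≤ 5) = Σ_{j=0}^{5} e^(−μ) μ^j/j! ≈ 0.6771.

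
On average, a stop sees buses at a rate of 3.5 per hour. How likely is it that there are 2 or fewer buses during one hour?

0.3208

With mean μ = 3.5 per hour,
P(N ≤ 2) = Σ_{j=0}^{2} e^(−μ) μ^j/j! ≈ 0.3208.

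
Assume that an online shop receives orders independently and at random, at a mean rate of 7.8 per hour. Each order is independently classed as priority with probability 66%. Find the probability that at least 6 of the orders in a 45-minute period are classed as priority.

Thinning: the orders that are classed as priority themselves form a Poisson process with rate 0.66 × 7.8 = 5.148 per hour.
Over the interval, μ = 5.148 × 0.75 = 3.861 (a 45-minute period = 0.75 hours).
P(N ≥ 6) = 1 − P(N ≤ 5) ≈ 0.1935.

0.1935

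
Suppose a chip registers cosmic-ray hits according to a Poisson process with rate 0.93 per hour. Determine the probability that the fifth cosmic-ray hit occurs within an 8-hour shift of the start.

0.8635

Over the interval, μ = 0.93 × 8 = 7.44 (an 8-hour shift = 8 hours).
The fifth arrival falls in the interval iff at least 5 events occur there: P(S_5 ≤ t) = P(N ≥ 5) = 1 − P(N ≤ 4) ≈ 0.8635.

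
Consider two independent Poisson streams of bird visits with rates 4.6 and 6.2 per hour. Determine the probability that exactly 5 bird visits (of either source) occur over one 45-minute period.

Independent Poisson processes superpose: combined rate λ = 4.6 + 6.2 = 10.8 per hour.
Over the interval, μ = 10.8 × 0.75 = 8.1 (a 45-minute period = 0.75 hours).
P(N = 5) = e^(−8.1) · 8.1^5/5! ≈ 0.0882.

0.0882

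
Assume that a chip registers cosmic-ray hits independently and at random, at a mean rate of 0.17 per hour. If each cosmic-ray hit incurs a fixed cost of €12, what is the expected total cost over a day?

E[N] = 0.17 × 24 = 4.08 (a day = 24 hours); E[cost] = 4.08 × €12 = €48.96.

€48.96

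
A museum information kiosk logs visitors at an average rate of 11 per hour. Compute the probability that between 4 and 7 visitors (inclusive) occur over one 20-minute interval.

Over the interval, μ = 11 × 1/3 ≈ 3.66667 (a 20-minute interval = 1/3 hours).
P(4 ≤ N ≤ 7) = Σ_{j=4}^{7} e^(−3.66667) · 3.66667^j/j! ≈ 0.4652.

0.4652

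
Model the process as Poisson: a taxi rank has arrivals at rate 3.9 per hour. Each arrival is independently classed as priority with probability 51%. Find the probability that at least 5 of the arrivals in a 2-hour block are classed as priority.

0.3669

Thinning: the arrivals that are classed as priority themselves form a Poisson process with rate 0.51 × 3.9 = 1.989 per hour.
Over the interval, μ = 1.989 × 2 = 3.978 (a 2-hour block = 2 hours).
P(N ≥ 5) = 1 − P(N ≤ 4) ≈ 0.3669.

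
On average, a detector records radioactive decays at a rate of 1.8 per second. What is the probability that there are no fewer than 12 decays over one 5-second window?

Over the interval, μ = 1.8 × 5 = 9 (a 5-second window = 5 seconds).
P(N ≥ 12) = 1 − P(N ≤ 11) = 1 − Σ_{j=0}^{11} e^(−μ) μ^j/j! ≈ 0.1970.

0.1970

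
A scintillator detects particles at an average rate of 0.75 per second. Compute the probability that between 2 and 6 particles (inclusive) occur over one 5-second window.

Over the interval, μ = 0.75 × 5 = 3.75 (a 5-second window = 5 seconds).
P(2 ≤ N ≤ 6) = Σ_{j=2}^{6} e^(−3.75) · 3.75^j/j! ≈ 0.8020.

0.8020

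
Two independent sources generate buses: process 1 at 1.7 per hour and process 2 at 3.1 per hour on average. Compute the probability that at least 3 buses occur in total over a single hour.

0.8575

Independent Poisson processes superpose: combined rate λ = 1.7 + 3.1 = 4.8 per hour.
So μ = 4.8.
P(N ≥ 3) = 1 − P(N ≤ 2) ≈ 0.8575.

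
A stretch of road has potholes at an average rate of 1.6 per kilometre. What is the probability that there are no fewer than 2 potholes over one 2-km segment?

Over the interval, μ = 1.6 × 2 = 3.2 (a 2-km segment = 2 kilometres).
P(N ≥ 2) = 1 − P(N ≤ 1) = 1 − Σ_{j=0}^{1} e^(−μ) μ^j/j! ≈ 0.8288.

0.8288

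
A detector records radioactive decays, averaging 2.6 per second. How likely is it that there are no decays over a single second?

With mean μ = 2.6 per second,
P(N = 0) = e^(−μ) μ^0/0! = e^(−2.6) · 2.6^0/1 ≈ 0.0743.

0.0743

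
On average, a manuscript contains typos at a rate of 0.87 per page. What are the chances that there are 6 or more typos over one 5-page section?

Over the interval, μ = 0.87 × 5 = 4.35 (a 5-page section = 5 pages).
P(N ≥ 6) = 1 − P(N ≤ 5) = 1 − Σ_{j=0}^{5} e^(−μ) μ^j/j! ≈ 0.2717.

0.2717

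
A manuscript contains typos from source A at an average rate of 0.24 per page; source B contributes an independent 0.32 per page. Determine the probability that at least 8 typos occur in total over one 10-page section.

Independent Poisson processes superpose: combined rate λ = 0.24 + 0.32 = 0.56 per page.
Over the interval, μ = 0.56 × 10 = 5.6 (a 10-page section = 10 pages).
P(N ≥ 8) = 1 − P(N ≤ 7) ≈ 0.2030.

0.2030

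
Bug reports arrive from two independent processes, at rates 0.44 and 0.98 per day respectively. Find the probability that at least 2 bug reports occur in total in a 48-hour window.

Independent Poisson processes superpose: combined rate λ = 0.44 + 0.98 = 1.42 per day.
Over the interval, μ = 1.42 × 2 = 2.84 (a 48-hour window = 2 days).
P(N ≥ 2) = 1 − P(N ≤ 1) ≈ 0.7756.

0.7756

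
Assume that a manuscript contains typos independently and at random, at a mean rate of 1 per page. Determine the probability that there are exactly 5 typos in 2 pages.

0.0361

Over the interval, μ = 1 × 2 = 2 (2 pages).
P(N = 5) = e^(−μ) μ^5/5! = e^(−2) · 2^5/120 ≈ 0.0361.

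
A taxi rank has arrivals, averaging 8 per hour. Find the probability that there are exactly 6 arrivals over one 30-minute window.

Over the interval, μ = 8 × 0.5 = 4 (a 30-minute window = 0.5 hours).
P(N = 6) = e^(−μ) μ^6/6! = e^(−4) · 4^6/720 ≈ 0.1042.

0.1042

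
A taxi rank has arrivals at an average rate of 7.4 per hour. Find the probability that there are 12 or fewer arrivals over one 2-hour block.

0.2845

Over the interval, μ = 7.4 × 2 = 14.8 (a 2-hour block = 2 hours).
P(N ≤ 12) = Σ_{j=0}^{12} e^(−μ) μ^j/j! ≈ 0.2845.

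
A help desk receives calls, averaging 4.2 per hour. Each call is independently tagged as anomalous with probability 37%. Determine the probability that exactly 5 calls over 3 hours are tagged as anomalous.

0.1734

Thinning: the calls that are tagged as anomalous themselves form a Poisson process with rate 0.37 × 4.2 = 1.554 per hour.
Over the interval, μ = 1.554 × 3 = 4.662 (3 hours).
P(N = 5) = e^(−4.662) · 4.662^5/5! ≈ 0.1734.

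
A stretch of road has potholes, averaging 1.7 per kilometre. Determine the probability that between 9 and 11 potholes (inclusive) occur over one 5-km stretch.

0.3256

Over the interval, μ = 1.7 × 5 = 8.5 (a 5-km stretch = 5 kilometres).
P(9 ≤ N ≤ 11) = Σ_{j=9}^{11} e^(−8.5) · 8.5^j/j! ≈ 0.3256.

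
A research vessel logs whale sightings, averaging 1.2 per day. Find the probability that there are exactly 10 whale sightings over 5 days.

0.0413

Over the interval, μ = 1.2 × 5 = 6 (5 days).
P(N = 10) = e^(−μ) μ^10/10! = e^(−6) · 6^10/3628800 ≈ 0.0413.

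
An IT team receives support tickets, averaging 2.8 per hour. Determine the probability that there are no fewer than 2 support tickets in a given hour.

0.7689

With mean μ = 2.8 per hour,
P(N ≥ 2) = 1 − P(N ≤ 1) = 1 − Σ_{j=0}^{1} e^(−μ) μ^j/j! ≈ 0.7689.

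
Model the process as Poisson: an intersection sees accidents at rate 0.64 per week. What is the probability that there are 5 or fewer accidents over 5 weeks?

Over the interval, μ = 0.64 × 5 = 3.2 (5 weeks).
P(N ≤ 5) = Σ_{j=0}^{5} e^(−μ) μ^j/j! ≈ 0.8946.

0.8946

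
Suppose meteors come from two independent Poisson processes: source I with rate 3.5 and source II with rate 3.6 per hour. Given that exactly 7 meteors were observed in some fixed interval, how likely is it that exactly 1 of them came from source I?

Given the total, each event is independently from source I with probability p = λ_I/(λ_I+λ_II) = 3.5/7.1 ≈ 0.4930.
So K ~ Binomial(7, 3.5/7.1): P(K = 1) = C(7,1) · (3.5/7.1)^1 · (3.6/7.1)^6 ≈ 0.0586.

0.0586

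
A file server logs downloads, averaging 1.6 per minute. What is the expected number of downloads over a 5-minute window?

E[N] = λt = 1.6 × 5 = 8 (a 5-minute window = 5 minutes).

8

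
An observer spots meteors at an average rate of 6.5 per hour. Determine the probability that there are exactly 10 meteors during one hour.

0.0558

With mean μ = 6.5 per hour,
P(N = 10) = e^(−μ) μ^10/10! = e^(−6.5) · 6.5^10/3628800 ≈ 0.0558.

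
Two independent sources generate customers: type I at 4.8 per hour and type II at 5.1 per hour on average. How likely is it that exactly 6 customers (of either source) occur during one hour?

0.0656

Independent Poisson processes superpose: combined rate λ = 4.8 + 5.1 = 9.9 per hour.
So μ = 9.9.
P(N = 6) = e^(−9.9) · 9.9^6/6! ≈ 0.0656.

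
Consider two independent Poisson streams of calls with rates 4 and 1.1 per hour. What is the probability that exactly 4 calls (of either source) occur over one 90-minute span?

0.0679

Independent Poisson processes superpose: combined rate λ = 4 + 1.1 = 5.1 per hour.
Over the interval, μ = 5.1 × 1.5 = 7.65 (a 90-minute span = 1.5 hours).
P(N = 4) = e^(−7.65) · 7.65^4/4! ≈ 0.0679.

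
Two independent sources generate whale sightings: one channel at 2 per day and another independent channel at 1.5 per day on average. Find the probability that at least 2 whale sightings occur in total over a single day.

0.8641

Independent Poisson processes superpose: combined rate λ = 2 + 1.5 = 3.5 per day.
So μ = 3.5.
P(N ≥ 2) = 1 − P(N ≤ 1) ≈ 0.8641.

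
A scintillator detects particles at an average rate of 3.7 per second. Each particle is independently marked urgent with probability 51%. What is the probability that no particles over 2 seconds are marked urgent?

Thinning: the particles that are marked urgent themselves form a Poisson process with rate 0.51 × 3.7 = 1.887 per second.
Over the interval, μ = 1.887 × 2 = 3.774 (2 seconds).
P(N = 0) = e^(−3.774) · 3.774^0/0! ≈ 0.0230.

0.0230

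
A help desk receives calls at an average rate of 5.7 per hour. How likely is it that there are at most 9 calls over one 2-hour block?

0.2987

Over the interval, μ = 5.7 × 2 = 11.4 (a 2-hour block = 2 hours).
P(N ≤ 9) = Σ_{j=0}^{9} e^(−μ) μ^j/j! ≈ 0.2987.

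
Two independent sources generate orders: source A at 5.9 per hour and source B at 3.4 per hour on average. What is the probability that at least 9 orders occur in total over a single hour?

0.5832

Independent Poisson processes superpose: combined rate λ = 5.9 + 3.4 = 9.3 per hour.
So μ = 9.3.
P(N ≥ 9) = 1 − P(N ≤ 8) ≈ 0.5832.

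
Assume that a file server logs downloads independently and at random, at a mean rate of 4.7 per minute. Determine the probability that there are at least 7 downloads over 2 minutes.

Over the interval, μ = 4.7 × 2 = 9.4 (2 minutes).
P(N ≥ 7) = 1 − P(N ≤ 6) = 1 − Σ_{j=0}^{6} e^(−μ) μ^j/j! ≈ 0.8273.

0.8273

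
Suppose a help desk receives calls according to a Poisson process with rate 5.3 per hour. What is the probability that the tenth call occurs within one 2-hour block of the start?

0.6146

Over the interval, μ = 5.3 × 2 = 10.6 (a 2-hour block = 2 hours).
The tenth arrival falls in the interval iff at least 10 events occur there: P(S_10 ≤ t) = P(N ≥ 10) = 1 − P(N ≤ 9) ≈ 0.6146.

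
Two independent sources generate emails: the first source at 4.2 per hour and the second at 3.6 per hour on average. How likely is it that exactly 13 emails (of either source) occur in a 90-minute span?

0.1025

Independent Poisson processes superpose: combined rate λ = 4.2 + 3.6 = 7.8 per hour.
Over the interval, μ = 7.8 × 1.5 = 11.7 (a 90-minute span = 1.5 hours).
P(N = 13) = e^(−11.7) · 11.7^13/13! ≈ 0.1025.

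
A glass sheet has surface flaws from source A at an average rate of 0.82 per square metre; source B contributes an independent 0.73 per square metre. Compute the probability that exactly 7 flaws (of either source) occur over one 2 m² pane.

0.0246

Independent Poisson processes superpose: combined rate λ = 0.82 + 0.73 = 1.55 per square metre.
Over the interval, μ = 1.55 × 2 = 3.1 (a 2 m² pane = 2 square metres).
P(N = 7) = e^(−3.1) · 3.1^7/7! ≈ 0.0246.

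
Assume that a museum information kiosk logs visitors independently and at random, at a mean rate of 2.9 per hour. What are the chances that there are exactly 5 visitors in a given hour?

With mean μ = 2.9 per hour,
P(N = 5) = e^(−μ) μ^5/5! = e^(−2.9) · 2.9^5/120 ≈ 0.0940.

0.0940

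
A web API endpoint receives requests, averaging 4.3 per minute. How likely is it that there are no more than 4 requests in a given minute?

0.5704

With mean μ = 4.3 per minute,
P(N ≤ 4) = Σ_{j=0}^{4} e^(−μ) μ^j/j! ≈ 0.5704.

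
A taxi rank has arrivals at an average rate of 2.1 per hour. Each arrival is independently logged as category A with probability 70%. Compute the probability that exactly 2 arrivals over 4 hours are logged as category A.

0.0483

Thinning: the arrivals that are logged as category A themselves form a Poisson process with rate 0.7 × 2.1 = 1.47 per hour.
Over the interval, μ = 1.47 × 4 = 5.88 (4 hours).
P(N = 2) = e^(−5.88) · 5.88^2/2! ≈ 0.0483.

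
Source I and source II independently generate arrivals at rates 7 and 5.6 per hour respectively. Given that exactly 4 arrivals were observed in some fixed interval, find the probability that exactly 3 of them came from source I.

Given the total, each event is independently from source I with probability p = λ_I/(λ_I+λ_II) = 7/12.6 ≈ 0.5556.
So K ~ Binomial(4, 7/12.6): P(K = 3) = C(4,3) · (7/12.6)^3 · (5.6/12.6)^1 ≈ 0.3048.

0.3048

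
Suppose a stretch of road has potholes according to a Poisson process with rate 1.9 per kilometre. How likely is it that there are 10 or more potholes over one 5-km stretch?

Over the interval, μ = 1.9 × 5 = 9.5 (a 5-km stretch = 5 kilometres).
P(N ≥ 10) = 1 − P(N ≤ 9) = 1 − Σ_{j=0}^{9} e^(−μ) μ^j/j! ≈ 0.4782.

0.4782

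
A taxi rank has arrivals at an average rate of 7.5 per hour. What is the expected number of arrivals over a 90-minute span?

E[N] = λt = 7.5 × 1.5 = 11.25 (a 90-minute span = 1.5 hours).

11.25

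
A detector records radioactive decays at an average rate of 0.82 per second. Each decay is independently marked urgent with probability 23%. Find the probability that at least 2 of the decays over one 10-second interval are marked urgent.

0.5623

Thinning: the decays that are marked urgent themselves form a Poisson process with rate 0.23 × 0.82 = 0.1886 per second.
Over the interval, μ = 0.1886 × 10 = 1.886 (a 10-second interval = 10 seconds).
P(N ≥ 2) = 1 − P(N ≤ 1) ≈ 0.5623.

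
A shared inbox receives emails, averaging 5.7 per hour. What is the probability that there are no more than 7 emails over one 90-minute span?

Over the interval, μ = 5.7 × 1.5 = 8.55 (a 90-minute span = 1.5 hours).
P(N ≤ 7) = Σ_{j=0}^{7} e^(−μ) μ^j/j! ≈ 0.3792.

0.3792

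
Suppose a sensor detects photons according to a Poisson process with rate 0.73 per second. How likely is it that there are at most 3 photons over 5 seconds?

0.5046

Over the interval, μ = 0.73 × 5 = 3.65 (5 seconds).
P(N ≤ 3) = Σ_{j=0}^{3} e^(−μ) μ^j/j! ≈ 0.5046.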